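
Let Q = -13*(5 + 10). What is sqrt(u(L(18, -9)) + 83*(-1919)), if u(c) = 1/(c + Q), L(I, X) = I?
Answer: I*sqrt(4989989310)/177 ≈ 399.1*I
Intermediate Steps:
Q = -195 (Q = -13*15 = -195)
u(c) = 1/(-195 + c) (u(c) = 1/(c - 195) = 1/(-195 + c))
sqrt(u(L(18, -9)) + 83*(-1919)) = sqrt(1/(-195 + 18) + 83*(-1919)) = sqrt(1/(-177) - 159277) = sqrt(-1/177 - 159277) = sqrt(-28192030/177) = I*sqrt(4989989310)/177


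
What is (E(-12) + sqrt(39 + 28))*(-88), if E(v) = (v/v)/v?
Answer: 22/3 - 88*sqrt(67) ≈ -712.98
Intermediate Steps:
E(v) = 1/v
(E(-12) + sqrt(39 + 28))*(-88) = (1/(-12) + sqrt(39 + 28))*(-88) = (-1/12 + sqrt(67))*(-88) = 22/3 - 88*sqrt(67)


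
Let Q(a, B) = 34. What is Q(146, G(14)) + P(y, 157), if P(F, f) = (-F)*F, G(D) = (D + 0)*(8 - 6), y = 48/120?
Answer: 846/25 ≈ 33.840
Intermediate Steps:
y = ⅖ (y = 48*(1/120) = ⅖ ≈ 0.40000)
G(D) = 2*D (G(D) = D*2 = 2*D)
P(F, f) = -F²
Q(146, G(14)) + P(y, 157) = 34 - (⅖)² = 34 - 1*4/25 = 34 - 4/25 = 846/25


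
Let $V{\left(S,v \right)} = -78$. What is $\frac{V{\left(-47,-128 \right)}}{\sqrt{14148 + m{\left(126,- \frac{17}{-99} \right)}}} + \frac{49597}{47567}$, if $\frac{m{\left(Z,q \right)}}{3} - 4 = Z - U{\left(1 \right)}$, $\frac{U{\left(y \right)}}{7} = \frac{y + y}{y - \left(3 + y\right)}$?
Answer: $\frac{49597}{47567} - \frac{39 \sqrt{3638}}{3638} \approx 0.39608$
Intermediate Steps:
$U{\left(y \right)} = - \frac{14 y}{3}$ ($U{\left(y \right)} = 7 \frac{y + y}{y - \left(3 + y\right)} = 7 \frac{2 y}{-3} = 7 \cdot 2 y \left(- \frac{1}{3}\right) = 7 \left(- \frac{2 y}{3}\right) = - \frac{14 y}{3}$)
$m{\left(Z,q \right)} = 26 + 3 Z$ ($m{\left(Z,q \right)} = 12 + 3 \left(Z - \left(- \frac{14}{3}\right) 1\right) = 12 + 3 \left(Z - - \frac{14}{3}\right) = 12 + 3 \left(Z + \frac{14}{3}\right) = 12 + 3 \left(\frac{14}{3} + Z\right) = 12 + \left(14 + 3 Z\right) = 26 + 3 Z$)
$\frac{V{\left(-47,-128 \right)}}{\sqrt{14148 + m{\left(126,- \frac{17}{-99} \right)}}} + \frac{49597}{47567} = - \frac{78}{\sqrt{14148 + \left(26 + 3 \cdot 126\right)}} + \frac{49597}{47567} = - \frac{78}{\sqrt{14148 + \left(26 + 378\right)}} + 49597 \cdot \frac{1}{47567} = - \frac{78}{\sqrt{14148 + 404}} + \frac{49597}{47567} = - \frac{78}{\sqrt{14552}} + \frac{49597}{47567} = - \frac{78}{2 \sqrt{3638}} + \frac{49597}{47567} = - 78 \frac{\sqrt{3638}}{7276} + \frac{49597}{47567} = - \frac{39 \sqrt{3638}}{3638} + \frac{49597}{47567} = \frac{49597}{47567} - \frac{39 \sqrt{3638}}{3638}$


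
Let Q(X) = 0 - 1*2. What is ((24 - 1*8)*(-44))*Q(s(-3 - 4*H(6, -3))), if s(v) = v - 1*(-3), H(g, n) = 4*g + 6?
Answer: 1408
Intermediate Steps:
H(g, n) = 6 + 4*g
s(v) = 3 + v (s(v) = v + 3 = 3 + v)
Q(X) = -2 (Q(X) = 0 - 2 = -2)
((24 - 1*8)*(-44))*Q(s(-3 - 4*H(6, -3))) = ((24 - 1*8)*(-44))*(-2) = ((24 - 8)*(-44))*(-2) = (16*(-44))*(-2) = -704*(-2) = 1408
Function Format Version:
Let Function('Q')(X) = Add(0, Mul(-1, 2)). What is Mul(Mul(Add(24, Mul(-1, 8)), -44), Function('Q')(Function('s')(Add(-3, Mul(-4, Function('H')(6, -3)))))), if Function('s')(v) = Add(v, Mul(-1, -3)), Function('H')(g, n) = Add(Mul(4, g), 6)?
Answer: 1408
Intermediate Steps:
Function('H')(g, n) = Add(6, Mul(4, g))
Function('s')(v) = Add(3, v) (Function('s')(v) = Add(v, 3) = Add(3, v))
Function('Q')(X) = -2 (Function('Q')(X) = Add(0, -2) = -2)
Mul(Mul(Add(24, Mul(-1, 8)), -44), Function('Q')(Function('s')(Add(-3, Mul(-4, Function('H')(6, -3)))))) = Mul(Mul(Add(24, Mul(-1, 8)), -44), -2) = Mul(Mul(Add(24, -8), -44), -2) = Mul(Mul(16, -44), -2) = Mul(-704, -2) = 1408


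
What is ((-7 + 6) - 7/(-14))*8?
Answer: -4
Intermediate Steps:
((-7 + 6) - 7/(-14))*8 = (-1 - 7*(-1/14))*8 = (-1 + ½)*8 = -½*8 = -4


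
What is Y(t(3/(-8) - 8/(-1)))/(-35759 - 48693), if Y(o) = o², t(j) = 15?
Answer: -225/84452 ≈ -0.0026642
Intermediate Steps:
Y(t(3/(-8) - 8/(-1)))/(-35759 - 48693) = 15²/(-35759 - 48693) = 225/(-84452) = 225*(-1/84452) = -225/84452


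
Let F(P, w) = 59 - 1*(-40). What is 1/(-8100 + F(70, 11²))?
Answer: -1/8001 ≈ -0.00012498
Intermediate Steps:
F(P, w) = 99 (F(P, w) = 59 + 40 = 99)
1/(-8100 + F(70, 11²)) = 1/(-8100 + 99) = 1/(-8001) = -1/8001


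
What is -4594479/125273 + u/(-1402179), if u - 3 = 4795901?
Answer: -242864801777/6057074823 ≈ -40.096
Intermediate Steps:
u = 4795904 (u = 3 + 4795901 = 4795904)
-4594479/125273 + u/(-1402179) = -4594479/125273 + 4795904/(-1402179) = -4594479*1/125273 + 4795904*(-1/1402179) = -4594479/125273 - 165376/48351 = -242864801777/6057074823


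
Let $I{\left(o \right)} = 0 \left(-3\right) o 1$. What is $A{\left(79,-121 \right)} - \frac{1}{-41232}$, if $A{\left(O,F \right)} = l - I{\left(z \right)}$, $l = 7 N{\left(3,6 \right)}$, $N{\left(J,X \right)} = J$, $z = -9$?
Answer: $\frac{865873}{41232} \approx 21.0$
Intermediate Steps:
$I{\left(o \right)} = 0$ ($I{\left(o \right)} = 0 o 1 = 0 \cdot 1 = 0$)
$l = 21$ ($l = 7 \cdot 3 = 21$)
$A{\left(O,F \right)} = 21$ ($A{\left(O,F \right)} = 21 - 0 = 21 + 0 = 21$)
$A{\left(79,-121 \right)} - \frac{1}{-41232} = 21 - \frac{1}{-41232} = 21 - - \frac{1}{41232} = 21 + \frac{1}{41232} = \frac{865873}{41232}$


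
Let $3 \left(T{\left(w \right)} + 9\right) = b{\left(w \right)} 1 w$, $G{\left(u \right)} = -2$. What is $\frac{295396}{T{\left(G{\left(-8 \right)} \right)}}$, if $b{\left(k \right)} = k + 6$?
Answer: $- \frac{886188}{35} \approx -25320.0$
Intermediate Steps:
$b{\left(k \right)} = 6 + k$
$T{\left(w \right)} = -9 + \frac{w \left(6 + w\right)}{3}$ ($T{\left(w \right)} = -9 + \frac{\left(6 + w\right) 1 w}{3} = -9 + \frac{\left(6 + w\right) w}{3} = -9 + \frac{w \left(6 + w\right)}{3}$)
$\frac{295396}{T{\left(G{\left(-8 \right)} \right)}} = \frac{295396}{-9 + \frac{1}{3} \left(-2\right) \left(6 - 2\right)} = \frac{295396}{-9 + \frac{1}{3} \left(-2\right) 4} = \frac{295396}{-9 - \frac{8}{3}} = \frac{295396}{- \frac{35}{3}} = 295396 \left(- \frac{3}{35}\right) = - \frac{886188}{35}$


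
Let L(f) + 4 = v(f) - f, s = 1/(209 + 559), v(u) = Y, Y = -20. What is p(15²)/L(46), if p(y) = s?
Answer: -1/53760 ≈ -1.8601e-5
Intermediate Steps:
v(u) = -20
s = 1/768 ≈ 0.0013021
L(f) = -24 - f (L(f) = -4 + (-20 - f) = -24 - f)
p(y) = 1/768
p(15²)/L(46) = 1/(768*(-24 - 1*46)) = 1/(768*(-24 - 46)) = (1/768)/(-70) = (1/768)*(-1/70) = -1/53760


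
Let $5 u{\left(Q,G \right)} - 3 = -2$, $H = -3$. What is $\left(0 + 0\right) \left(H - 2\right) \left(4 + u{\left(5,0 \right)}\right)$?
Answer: $0$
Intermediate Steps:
$u{\left(Q,G \right)} = \frac{1}{5}$ ($u{\left(Q,G \right)} = \frac{3}{5} + \frac{1}{5} \left(-2\right) = \frac{3}{5} - \frac{2}{5} = \frac{1}{5}$)
$\left(0 + 0\right) \left(H - 2\right) \left(4 + u{\left(5,0 \right)}\right) = \left(0 + 0\right) \left(-3 - 2\right) \left(4 + \frac{1}{5}\right) = 0 \left(-5\right) \frac{21}{5} = 0 \cdot \frac{21}{5} = 0$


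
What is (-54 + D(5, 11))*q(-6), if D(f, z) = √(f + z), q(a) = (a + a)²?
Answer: -7200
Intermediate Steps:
q(a) = 4*a² (q(a) = (2*a)² = 4*a²)
(-54 + D(5, 11))*q(-6) = (-54 + √(5 + 11))*(4*(-6)²) = (-54 + √16)*(4*36) = (-54 + 4)*144 = -50*144 = -7200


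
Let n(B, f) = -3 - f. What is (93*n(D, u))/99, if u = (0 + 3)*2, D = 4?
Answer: -93/11 ≈ -8.4545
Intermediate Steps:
u = 6 (u = 3*2 = 6)
(93*n(D, u))/99 = (93*(-3 - 1*6))/99 = (93*(-3 - 6))*(1/99) = (93*(-9))*(1/99) = -837*1/99 = -93/11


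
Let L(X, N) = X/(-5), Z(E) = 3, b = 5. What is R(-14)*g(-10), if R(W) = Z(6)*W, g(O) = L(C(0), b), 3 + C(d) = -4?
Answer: -294/5 ≈ -58.800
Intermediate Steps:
C(d) = -7 (C(d) = -3 - 4 = -7)
L(X, N) = -X/5 (L(X, N) = X*(-⅕) = -X/5)
g(O) = 7/5 (g(O) = -⅕*(-7) = 7/5)
R(W) = 3*W
R(-14)*g(-10) = (3*(-14))*(7/5) = -42*7/5 = -294/5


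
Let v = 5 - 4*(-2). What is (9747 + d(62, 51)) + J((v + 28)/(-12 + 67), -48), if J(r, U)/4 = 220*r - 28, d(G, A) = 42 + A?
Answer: 10384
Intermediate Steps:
v = 13 (v = 5 + 8 = 13)
J(r, U) = -112 + 880*r (J(r, U) = 4*(220*r - 28) = 4*(-28 + 220*r) = -112 + 880*r)
(9747 + d(62, 51)) + J((v + 28)/(-12 + 67), -48) = (9747 + (42 + 51)) + (-112 + 880*((13 + 28)/(-12 + 67))) = (9747 + 93) + (-112 + 880*(41/55)) = 9840 + (-112 + 880*(41*(1/55))) = 9840 + (-112 + 880*(41/55)) = 9840 + (-112 + 656) = 9840 + 544 = 10384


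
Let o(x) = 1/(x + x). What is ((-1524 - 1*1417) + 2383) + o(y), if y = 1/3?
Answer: -1113/2 ≈ -556.50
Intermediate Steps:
y = 1/3 ≈ 0.33333
o(x) = 1/(2*x)
((-1524 - 1*1417) + 2383) + o(y) = ((-1524 - 1*1417) + 2383) + 1/(2*(1/3)) = ((-1524 - 1417) + 2383) + (1/2)*3 = (-2941 + 2383) + 3/2 = -558 + 3/2 = -1113/2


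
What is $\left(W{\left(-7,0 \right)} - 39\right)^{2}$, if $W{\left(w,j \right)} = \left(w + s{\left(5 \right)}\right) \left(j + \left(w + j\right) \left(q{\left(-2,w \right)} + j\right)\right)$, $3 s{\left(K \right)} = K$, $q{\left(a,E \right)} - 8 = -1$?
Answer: $\frac{444889}{9} \approx 49432.0$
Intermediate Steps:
$q{\left(a,E \right)} = 7$ ($q{\left(a,E \right)} = 8 - 1 = 7$)
$s{\left(K \right)} = \frac{K}{3}$
$W{\left(w,j \right)} = \left(\frac{5}{3} + w\right) \left(j + \left(7 + j\right) \left(j + w\right)\right)$ ($W{\left(w,j \right)} = \left(w + \frac{1}{3} \cdot 5\right) \left(j + \left(w + j\right) \left(7 + j\right)\right) = \left(w + \frac{5}{3}\right) \left(j + \left(j + w\right) \left(7 + j\right)\right) = \left(\frac{5}{3} + w\right) \left(j + \left(7 + j\right) \left(j + w\right)\right)$)
$\left(W{\left(-7,0 \right)} - 39\right)^{2} = \left(\left(7 \left(-7\right)^{2} + \frac{5 \cdot 0^{2}}{3} + \frac{35}{3} \left(-7\right) + \frac{40}{3} \cdot 0 + 0 \left(-7\right)^{2} - 7 \cdot 0^{2} + \frac{29}{3} \cdot 0 \left(-7\right)\right) - 39\right)^{2} = \left(\left(7 \cdot 49 + \frac{5}{3} \cdot 0 - \frac{245}{3} + 0 + 0 \cdot 49 - 0 + 0\right) - 39\right)^{2} = \left(\left(343 + 0 - \frac{245}{3} + 0 + 0 + 0 + 0\right) - 39\right)^{2} = \left(\frac{784}{3} - 39\right)^{2} = \left(\frac{667}{3}\right)^{2} = \frac{444889}{9}$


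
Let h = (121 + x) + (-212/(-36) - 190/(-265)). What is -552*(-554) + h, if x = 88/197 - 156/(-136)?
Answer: 977452832207/3194946 ≈ 3.0594e+5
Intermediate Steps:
x = 10675/6698 (x = 88*(1/197) - 156*(-1/136) = 88/197 + 39/34 = 10675/6698 ≈ 1.5938)
h = 412785839/3194946 (h = (121 + 10675/6698) + (-212/(-36) - 190/(-265)) = 821133/6698 + (-212*(-1/36) - 190*(-1/265)) = 821133/6698 + (53/9 + 38/53) = 821133/6698 + 3151/477 = 412785839/3194946 ≈ 129.20)
-552*(-554) + h = -552*(-554) + 412785839/3194946 = 305808 + 412785839/3194946 = 977452832207/3194946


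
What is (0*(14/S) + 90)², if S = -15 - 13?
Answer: 8100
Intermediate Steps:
S = -28
(0*(14/S) + 90)² = (0*(14/(-28)) + 90)² = (0*(14*(-1/28)) + 90)² = (0*(-½) + 90)² = (0 + 90)² = 90² = 8100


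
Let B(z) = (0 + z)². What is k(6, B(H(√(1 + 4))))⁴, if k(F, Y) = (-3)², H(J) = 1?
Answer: 6561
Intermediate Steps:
B(z) = z²
k(F, Y) = 9
k(6, B(H(√(1 + 4))))⁴ = 9⁴ = 6561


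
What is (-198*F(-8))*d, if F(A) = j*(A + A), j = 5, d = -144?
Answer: -2280960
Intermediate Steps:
F(A) = 10*A (F(A) = 5*(A + A) = 5*(2*A) = 10*A)
(-198*F(-8))*d = -1980*(-8)*(-144) = -198*(-80)*(-144) = 15840*(-144) = -2280960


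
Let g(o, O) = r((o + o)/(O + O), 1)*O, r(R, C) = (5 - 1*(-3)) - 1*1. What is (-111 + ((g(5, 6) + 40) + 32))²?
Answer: 9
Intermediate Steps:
r(R, C) = 7 (r(R, C) = (5 + 3) - 1 = 8 - 1 = 7)
g(o, O) = 7*O
(-111 + ((g(5, 6) + 40) + 32))² = (-111 + ((7*6 + 40) + 32))² = (-111 + ((42 + 40) + 32))² = (-111 + (82 + 32))² = (-111 + 114)² = 3² = 9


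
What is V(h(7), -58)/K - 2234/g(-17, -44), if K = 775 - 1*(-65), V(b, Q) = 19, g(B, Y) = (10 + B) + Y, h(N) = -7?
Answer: 625843/14280 ≈ 43.827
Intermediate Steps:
g(B, Y) = 10 + B + Y
K = 840 (K = 775 + 65 = 840)
V(h(7), -58)/K - 2234/g(-17, -44) = 19/840 - 2234/(10 - 17 - 44) = 19*(1/840) - 2234/(-51) = 19/840 - 2234*(-1/51) = 19/840 + 2234/51 = 625843/14280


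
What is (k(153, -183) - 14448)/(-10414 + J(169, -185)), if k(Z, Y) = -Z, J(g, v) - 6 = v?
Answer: 4867/3531 ≈ 1.3784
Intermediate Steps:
J(g, v) = 6 + v
(k(153, -183) - 14448)/(-10414 + J(169, -185)) = (-1*153 - 14448)/(-10414 + (6 - 185)) = (-153 - 14448)/(-10414 - 179) = -14601/(-10593) = -14601*(-1/10593) = 4867/3531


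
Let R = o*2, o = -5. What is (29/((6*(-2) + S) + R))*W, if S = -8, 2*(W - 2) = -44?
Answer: 58/3 ≈ 19.333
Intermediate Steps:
W = -20 (W = 2 + (1/2)*(-44) = 2 - 22 = -20)
R = -10 (R = -5*2 = -10)
(29/((6*(-2) + S) + R))*W = (29/((6*(-2) - 8) - 10))*(-20) = (29/((-12 - 8) - 10))*(-20) = (29/(-20 - 10))*(-20) = (29/(-30))*(-20) = (29*(-1/30))*(-20) = -29/30*(-20) = 58/3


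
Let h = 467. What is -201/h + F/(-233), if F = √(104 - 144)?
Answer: -201/467 - 2*I*√10/233 ≈ -0.43041 - 0.027144*I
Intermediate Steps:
F = 2*I*√10 (F = √(-40) = 2*I*√10 ≈ 6.3246*I)
-201/h + F/(-233) = -201/467 + (2*I*√10)/(-233) = -201*1/467 + (2*I*√10)*(-1/233) = -201/467 - 2*I*√10/233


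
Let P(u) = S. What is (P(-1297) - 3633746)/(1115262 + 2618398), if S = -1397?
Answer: -3635143/3733660 ≈ -0.97361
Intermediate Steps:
P(u) = -1397
(P(-1297) - 3633746)/(1115262 + 2618398) = (-1397 - 3633746)/(1115262 + 2618398) = -3635143/3733660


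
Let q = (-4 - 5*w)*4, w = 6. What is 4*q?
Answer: -544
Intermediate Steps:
q = -136 (q = (-4 - 5*6)*4 = (-4 - 30)*4 = -34*4 = -136)
4*q = 4*(-136) = -544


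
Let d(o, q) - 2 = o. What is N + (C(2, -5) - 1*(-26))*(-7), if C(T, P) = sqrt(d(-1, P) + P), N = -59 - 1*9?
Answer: -250 - 14*I ≈ -250.0 - 14.0*I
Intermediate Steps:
N = -68 (N = -59 - 9 = -68)
d(o, q) = 2 + o
C(T, P) = sqrt(1 + P) (C(T, P) = sqrt((2 - 1) + P) = sqrt(1 + P))
N + (C(2, -5) - 1*(-26))*(-7) = -68 + (sqrt(1 - 5) - 1*(-26))*(-7) = -68 + (sqrt(-4) + 26)*(-7) = -68 + (2*I + 26)*(-7) = -68 + (26 + 2*I)*(-7) = -68 + (-182 - 14*I) = -250 - 14*I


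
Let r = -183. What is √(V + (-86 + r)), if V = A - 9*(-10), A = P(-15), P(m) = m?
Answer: I*√194 ≈ 13.928*I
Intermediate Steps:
A = -15
V = 75 (V = -15 - 9*(-10) = -15 + 90 = 75)
√(V + (-86 + r)) = √(75 + (-86 - 183)) = √(75 - 269) = √(-194) = I*√194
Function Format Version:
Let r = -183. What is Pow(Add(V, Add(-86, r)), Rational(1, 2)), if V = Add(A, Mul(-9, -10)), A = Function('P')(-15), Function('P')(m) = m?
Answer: Mul(I, Pow(194, Rational(1, 2))) ≈ Mul(13.928, I)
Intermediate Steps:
A = -15
V = 75 (V = Add(-15, Mul(-9, -10)) = Add(-15, 90) = 75)
Pow(Add(V, Add(-86, r)), Rational(1, 2)) = Pow(Add(75, Add(-86, -183)), Rational(1, 2)) = Pow(Add(75, -269), Rational(1, 2)) = Pow(-194, Rational(1, 2)) = Mul(I, Pow(194, Rational(1, 2)))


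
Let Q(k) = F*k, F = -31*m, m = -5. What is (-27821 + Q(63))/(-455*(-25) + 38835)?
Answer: -9028/25105 ≈ -0.35961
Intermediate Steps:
F = 155 (F = -31*(-5) = 155)
Q(k) = 155*k
(-27821 + Q(63))/(-455*(-25) + 38835) = (-27821 + 155*63)/(-455*(-25) + 38835) = (-27821 + 9765)/(11375 + 38835) = -18056/50210 = -18056*1/50210 = -9028/25105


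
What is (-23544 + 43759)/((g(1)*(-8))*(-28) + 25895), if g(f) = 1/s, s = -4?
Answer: 20215/25839 ≈ 0.78234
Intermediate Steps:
g(f) = -¼ (g(f) = 1/(-4) = -¼)
(-23544 + 43759)/((g(1)*(-8))*(-28) + 25895) = (-23544 + 43759)/(-¼*(-8)*(-28) + 25895) = 20215/(2*(-28) + 25895) = 20215/(-56 + 25895) = 20215/25839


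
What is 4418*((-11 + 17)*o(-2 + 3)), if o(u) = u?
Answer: 26508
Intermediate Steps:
4418*((-11 + 17)*o(-2 + 3)) = 4418*((-11 + 17)*(-2 + 3)) = 4418*(6*1) = 4418*6 = 26508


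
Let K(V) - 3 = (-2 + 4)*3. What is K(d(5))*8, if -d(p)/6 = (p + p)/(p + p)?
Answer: 72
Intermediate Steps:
d(p) = -6 (d(p) = -6*(p + p)/(p + p) = -6*2*p/(2*p) = -6*2*p*1/(2*p) = -6*1 = -6)
K(V) = 9 (K(V) = 3 + (-2 + 4)*3 = 3 + 2*3 = 3 + 6 = 9)
K(d(5))*8 = 9*8 = 72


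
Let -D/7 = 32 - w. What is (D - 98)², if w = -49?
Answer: 442225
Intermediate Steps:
D = -567 (D = -7*(32 - 1*(-49)) = -7*(32 + 49) = -7*81 = -567)
(D - 98)² = (-567 - 98)² = (-665)² = 442225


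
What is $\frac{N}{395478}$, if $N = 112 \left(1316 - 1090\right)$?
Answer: $\frac{12656}{197739} \approx 0.064004$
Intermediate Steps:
$N = 25312$ ($N = 112 \left(1316 - 1090\right) = 112 \cdot 226 = 25312$)
$\frac{N}{395478} = \frac{25312}{395478} = 25312 \cdot \frac{1}{395478} = \frac{12656}{197739}$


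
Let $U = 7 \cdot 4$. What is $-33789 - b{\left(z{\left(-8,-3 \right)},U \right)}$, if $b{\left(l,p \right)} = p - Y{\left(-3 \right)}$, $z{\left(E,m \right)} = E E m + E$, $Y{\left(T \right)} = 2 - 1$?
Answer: $-33816$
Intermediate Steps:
$Y{\left(T \right)} = 1$ ($Y{\left(T \right)} = 2 - 1 = 1$)
$z{\left(E,m \right)} = E + m E^{2}$ ($z{\left(E,m \right)} = E^{2} m + E = m E^{2} + E = E + m E^{2}$)
$U = 28$
$b{\left(l,p \right)} = -1 + p$ ($b{\left(l,p \right)} = p - 1 = -1 + p$)
$-33789 - b{\left(z{\left(-8,-3 \right)},U \right)} = -33789 - \left(-1 + 28\right) = -33789 - 27 = -33816$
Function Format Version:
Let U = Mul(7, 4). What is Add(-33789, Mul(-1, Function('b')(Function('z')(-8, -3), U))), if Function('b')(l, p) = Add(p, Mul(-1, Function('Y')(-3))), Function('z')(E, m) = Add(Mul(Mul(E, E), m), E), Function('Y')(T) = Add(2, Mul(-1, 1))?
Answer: -33816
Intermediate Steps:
Function('Y')(T) = 1 (Function('Y')(T) = Add(2, -1) = 1)
Function('z')(E, m) = Add(E, Mul(m, Pow(E, 2))) (Function('z')(E, m) = Add(Mul(Pow(E, 2), m), E) = Add(Mul(m, Pow(E, 2)), E) = Add(E, Mul(m, Pow(E, 2))))
U = 28
Function('b')(l, p) = Add(-1, p) (Function('b')(l, p) = Add(p, Mul(-1, 1)) = Add(p, -1) = Add(-1, p))
Add(-33789, Mul(-1, Function('b')(Function('z')(-8, -3), U))) = Add(-33789, Mul(-1, Add(-1, 28))) = Add(-33789, Mul(-1, 27)) = Add(-33789, -27) = -33816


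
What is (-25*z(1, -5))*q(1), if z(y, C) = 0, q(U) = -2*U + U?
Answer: 0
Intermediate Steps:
q(U) = -U
(-25*z(1, -5))*q(1) = (-25*0)*(-1*1) = 0*(-1) = 0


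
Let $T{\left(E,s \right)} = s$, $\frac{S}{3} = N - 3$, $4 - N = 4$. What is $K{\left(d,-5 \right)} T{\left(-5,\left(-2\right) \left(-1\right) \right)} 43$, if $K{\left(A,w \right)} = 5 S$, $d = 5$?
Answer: $-3870$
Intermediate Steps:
$N = 0$ ($N = 4 - 4 = 0$)
$S = -9$ ($S = 3 \left(0 - 3\right) = 3 \left(-3\right) = -9$)
$K{\left(A,w \right)} = -45$ ($K{\left(A,w \right)} = 5 \left(-9\right) = -45$)
$K{\left(d,-5 \right)} T{\left(-5,\left(-2\right) \left(-1\right) \right)} 43 = - 45 \left(\left(-2\right) \left(-1\right)\right) 43 = \left(-45\right) 2 \cdot 43 = \left(-90\right) 43 = -3870$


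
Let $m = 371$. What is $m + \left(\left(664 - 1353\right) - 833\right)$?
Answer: $-1151$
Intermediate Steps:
$m + \left(\left(664 - 1353\right) - 833\right) = 371 + \left(\left(664 - 1353\right) - 833\right) = 371 - 1522 = -1151$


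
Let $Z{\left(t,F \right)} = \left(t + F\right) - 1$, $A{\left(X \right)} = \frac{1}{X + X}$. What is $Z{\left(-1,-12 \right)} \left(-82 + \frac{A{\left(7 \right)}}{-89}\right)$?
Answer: $\frac{102173}{89} \approx 1148.0$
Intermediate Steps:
$A{\left(X \right)} = \frac{1}{2 X}$
$Z{\left(t,F \right)} = -1 + F + t$ ($Z{\left(t,F \right)} = \left(F + t\right) - 1 = -1 + F + t$)
$Z{\left(-1,-12 \right)} \left(-82 + \frac{A{\left(7 \right)}}{-89}\right) = \left(-1 - 12 - 1\right) \left(-82 + \frac{\frac{1}{2} \cdot \frac{1}{7}}{-89}\right) = - 14 \left(-82 + \frac{1}{2} \cdot \frac{1}{7} \left(- \frac{1}{89}\right)\right) = - 14 \left(-82 + \frac{1}{14} \left(- \frac{1}{89}\right)\right) = - 14 \left(-82 - \frac{1}{1246}\right) = \left(-14\right) \left(- \frac{102173}{1246}\right) = \frac{102173}{89}$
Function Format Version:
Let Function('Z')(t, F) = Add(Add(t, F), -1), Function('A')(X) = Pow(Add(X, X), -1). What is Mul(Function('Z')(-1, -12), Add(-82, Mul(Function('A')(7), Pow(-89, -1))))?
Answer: Rational(102173, 89) ≈ 1148.0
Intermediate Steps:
Function('A')(X) = Mul(Rational(1, 2), Pow(X, -1)) (Function('A')(X) = Pow(Mul(2, X), -1) = Mul(Rational(1, 2), Pow(X, -1)))
Function('Z')(t, F) = Add(-1, F, t) (Function('Z')(t, F) = Add(Add(F, t), -1) = Add(-1, F, t))
Mul(Function('Z')(-1, -12), Add(-82, Mul(Function('A')(7), Pow(-89, -1)))) = Mul(Add(-1, -12, -1), Add(-82, Mul(Mul(Rational(1, 2), Pow(7, -1)), Pow(-89, -1)))) = Mul(-14, Add(-82, Mul(Mul(Rational(1, 2), Rational(1, 7)), Rational(-1, 89)))) = Mul(-14, Add(-82, Mul(Rational(1, 14), Rational(-1, 89)))) = Mul(-14, Add(-82, Rational(-1, 1246))) = Mul(-14, Rational(-102173, 1246)) = Rational(102173, 89)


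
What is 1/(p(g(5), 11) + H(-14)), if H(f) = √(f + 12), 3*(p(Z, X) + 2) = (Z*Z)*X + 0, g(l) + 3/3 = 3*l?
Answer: 3225/2311259 - 9*I*√2/4622518 ≈ 0.0013953 - 2.7535e-6*I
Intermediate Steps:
g(l) = -1 + 3*l
p(Z, X) = -2 + X*Z²/3 (p(Z, X) = -2 + ((Z*Z)*X + 0)/3 = -2 + (Z²*X + 0)/3 = -2 + (X*Z² + 0)/3 = -2 + (X*Z²)/3 = -2 + X*Z²/3)
H(f) = √(12 + f)
1/(p(g(5), 11) + H(-14)) = 1/((-2 + (⅓)*11*(-1 + 3*5)²) + √(12 - 14)) = 1/((-2 + (⅓)*11*(-1 + 15)²) + √(-2)) = 1/((-2 + (⅓)*11*14²) + I*√2) = 1/((-2 + (⅓)*11*196) + I*√2) = 1/((-2 + 2156/3) + I*√2) = 1/(2150/3 + I*√2)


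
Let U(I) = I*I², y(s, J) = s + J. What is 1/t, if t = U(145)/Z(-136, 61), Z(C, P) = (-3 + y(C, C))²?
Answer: 605/24389 ≈ 0.024806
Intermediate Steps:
y(s, J) = J + s
Z(C, P) = (-3 + 2*C)² (Z(C, P) = (-3 + (C + C))² = (-3 + 2*C)²)
U(I) = I³
t = 24389/605 (t = 145³/((-3 + 2*(-136))²) = 3048625/((-3 - 272)²) = 3048625/((-275)²) = 3048625/75625 = 3048625*(1/75625) = 24389/605 ≈ 40.312)
1/t = 1/(24389/605) = 605/24389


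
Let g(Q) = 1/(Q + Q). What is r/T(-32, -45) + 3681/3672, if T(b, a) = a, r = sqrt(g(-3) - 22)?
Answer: 409/408 - I*sqrt(798)/270 ≈ 1.0025 - 0.10463*I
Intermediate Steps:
g(Q) = 1/(2*Q)
r = I*sqrt(798)/6 (r = sqrt((1/2)/(-3) - 22) = sqrt((1/2)*(-1/3) - 22) = sqrt(-1/6 - 22) = sqrt(-133/6) = I*sqrt(798)/6 ≈ 4.7081*I)
r/T(-32, -45) + 3681/3672 = (I*sqrt(798)/6)/(-45) + 3681/3672 = (I*sqrt(798)/6)*(-1/45) + 3681*(1/3672) = -I*sqrt(798)/270 + 409/408 = 409/408 - I*sqrt(798)/270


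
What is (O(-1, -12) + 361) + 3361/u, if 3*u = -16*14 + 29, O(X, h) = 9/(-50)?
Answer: 200923/650 ≈ 309.11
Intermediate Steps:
O(X, h) = -9/50 (O(X, h) = 9*(-1/50) = -9/50)
u = -65 (u = (-16*14 + 29)/3 = (-224 + 29)/3 = (1/3)*(-195) = -65)
(O(-1, -12) + 361) + 3361/u = (-9/50 + 361) + 3361/(-65) = 18041/50 + 3361*(-1/65) = 18041/50 - 3361/65 = 200923/650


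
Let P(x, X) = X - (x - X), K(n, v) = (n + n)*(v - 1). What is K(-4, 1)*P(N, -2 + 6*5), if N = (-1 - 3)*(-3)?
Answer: 0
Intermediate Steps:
K(n, v) = 2*n*(-1 + v) (K(n, v) = (2*n)*(-1 + v) = 2*n*(-1 + v))
N = 12 (N = -4*(-3) = 12)
P(x, X) = -x + 2*X (P(x, X) = X + (X - x) = -x + 2*X)
K(-4, 1)*P(N, -2 + 6*5) = (2*(-4)*(-1 + 1))*(-1*12 + 2*(-2 + 6*5)) = (2*(-4)*0)*(-12 + 2*(-2 + 30)) = 0*(-12 + 2*28) = 0*(-12 + 56) = 0*44 = 0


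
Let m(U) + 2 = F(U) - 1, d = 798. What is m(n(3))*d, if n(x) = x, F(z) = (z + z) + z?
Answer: 4788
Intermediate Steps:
F(z) = 3*z (F(z) = 2*z + z = 3*z)
m(U) = -3 + 3*U (m(U) = -2 + (3*U - 1) = -2 + (-1 + 3*U) = -3 + 3*U)
m(n(3))*d = (-3 + 3*3)*798 = (-3 + 9)*798 = 6*798 = 4788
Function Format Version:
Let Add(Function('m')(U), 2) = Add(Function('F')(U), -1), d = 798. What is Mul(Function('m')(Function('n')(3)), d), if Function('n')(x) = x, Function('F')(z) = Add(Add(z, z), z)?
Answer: 4788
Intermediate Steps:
Function('F')(z) = Mul(3, z) (Function('F')(z) = Add(Mul(2, z), z) = Mul(3, z))
Function('m')(U) = Add(-3, Mul(3, U)) (Function('m')(U) = Add(-2, Add(Mul(3, U), -1)) = Add(-2, Add(-1, Mul(3, U))) = Add(-3, Mul(3, U)))
Mul(Function('m')(Function('n')(3)), d) = Mul(Add(-3, Mul(3, 3)), 798) = Mul(Add(-3, 9), 798) = Mul(6, 798) = 4788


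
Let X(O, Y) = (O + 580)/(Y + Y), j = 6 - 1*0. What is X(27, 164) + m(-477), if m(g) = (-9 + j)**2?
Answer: 3559/328 ≈ 10.851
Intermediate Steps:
j = 6 (j = 6 + 0 = 6)
X(O, Y) = (580 + O)/(2*Y) (X(O, Y) = (580 + O)/((2*Y)) = (580 + O)*(1/(2*Y)) = (580 + O)/(2*Y))
m(g) = 9 (m(g) = (-9 + 6)**2 = (-3)**2 = 9)
X(27, 164) + m(-477) = (1/2)*(580 + 27)/164 + 9 = (1/2)*(1/164)*607 + 9 = 607/328 + 9 = 3559/328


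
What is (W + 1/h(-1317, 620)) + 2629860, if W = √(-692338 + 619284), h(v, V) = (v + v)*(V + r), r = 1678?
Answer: 15918363749519/6052932 + I*√73054 ≈ 2.6299e+6 + 270.29*I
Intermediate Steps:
h(v, V) = 2*v*(1678 + V) (h(v, V) = (v + v)*(V + 1678) = (2*v)*(1678 + V) = 2*v*(1678 + V))
W = I*√73054 (W = √(-73054) = I*√73054 ≈ 270.29*I)
(W + 1/h(-1317, 620)) + 2629860 = (I*√73054 + 1/(2*(-1317)*(1678 + 620))) + 2629860 = (I*√73054 + 1/(2*(-1317)*2298)) + 2629860 = (I*√73054 + 1/(-6052932)) + 2629860 = (I*√73054 - 1/6052932) + 2629860 = (-1/6052932 + I*√73054) + 2629860 = 15918363749519/6052932 + I*√73054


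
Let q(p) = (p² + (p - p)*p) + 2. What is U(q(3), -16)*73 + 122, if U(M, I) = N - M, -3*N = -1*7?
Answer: -1532/3 ≈ -510.67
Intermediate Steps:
N = 7/3 (N = -(-1)*7/3 = -⅓*(-7) = 7/3 ≈ 2.3333)
q(p) = 2 + p² (q(p) = (p² + 0*p) + 2 = (p² + 0) + 2 = p² + 2 = 2 + p²)
U(M, I) = 7/3 - M
U(q(3), -16)*73 + 122 = (7/3 - (2 + 3²))*73 + 122 = (7/3 - (2 + 9))*73 + 122 = (7/3 - 1*11)*73 + 122 = (7/3 - 11)*73 + 122 = -26/3*73 + 122 = -1898/3 + 122 = -1532/3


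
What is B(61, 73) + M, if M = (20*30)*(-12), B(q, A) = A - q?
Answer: -7188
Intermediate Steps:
M = -7200 (M = 600*(-12) = -7200)
B(61, 73) + M = (73 - 1*61) - 7200 = (73 - 61) - 7200 = 12 - 7200 = -7188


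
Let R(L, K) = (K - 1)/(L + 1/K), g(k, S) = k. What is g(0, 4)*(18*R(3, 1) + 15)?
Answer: 0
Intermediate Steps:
R(L, K) = (-1 + K)/(L + 1/K)
g(0, 4)*(18*R(3, 1) + 15) = 0*(18*(1*(-1 + 1)/(1 + 1*3)) + 15) = 0*(18*(1*0/(1 + 3)) + 15) = 0*(18*(1*0/4) + 15) = 0*(18*(1*(¼)*0) + 15) = 0*(18*0 + 15) = 0*(0 + 15) = 0*15 = 0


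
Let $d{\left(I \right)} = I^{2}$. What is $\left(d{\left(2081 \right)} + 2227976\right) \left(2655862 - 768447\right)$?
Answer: $12378681111855$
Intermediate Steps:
$\left(d{\left(2081 \right)} + 2227976\right) \left(2655862 - 768447\right) = \left(2081^{2} + 2227976\right) \left(2655862 - 768447\right) = \left(4330561 + 2227976\right) 1887415 = 6558537 \cdot 1887415 = 12378681111855$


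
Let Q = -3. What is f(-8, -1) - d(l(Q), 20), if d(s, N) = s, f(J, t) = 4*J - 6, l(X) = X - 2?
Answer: -33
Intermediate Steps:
l(X) = -2 + X
f(J, t) = -6 + 4*J
f(-8, -1) - d(l(Q), 20) = (-6 + 4*(-8)) - (-2 - 3) = (-6 - 32) - 1*(-5) = -38 + 5 = -33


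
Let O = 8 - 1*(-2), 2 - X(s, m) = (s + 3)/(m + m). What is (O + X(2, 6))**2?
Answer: 19321/144 ≈ 134.17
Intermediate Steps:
X(s, m) = 2 - (3 + s)/(2*m) (X(s, m) = 2 - (s + 3)/(m + m) = 2 - (3 + s)/(2*m))
O = 10 (O = 8 + 2 = 10)
(O + X(2, 6))**2 = (10 + (1/2)*(-3 - 1*2 + 4*6)/6)**2 = (10 + (1/2)*(1/6)*(-3 - 2 + 24))**2 = (10 + (1/2)*(1/6)*19)**2 = (10 + 19/12)**2 = (139/12)**2 = 19321/144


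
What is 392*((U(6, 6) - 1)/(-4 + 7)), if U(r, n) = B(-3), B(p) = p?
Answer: -1568/3 ≈ -522.67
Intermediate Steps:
U(r, n) = -3
392*((U(6, 6) - 1)/(-4 + 7)) = 392*((-3 - 1)/(-4 + 7)) = 392*(-4/3) = -1568/3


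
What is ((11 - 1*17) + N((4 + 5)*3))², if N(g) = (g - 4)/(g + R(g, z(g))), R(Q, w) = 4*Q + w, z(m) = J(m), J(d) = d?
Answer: 900601/26244 ≈ 34.316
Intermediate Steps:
z(m) = m
R(Q, w) = w + 4*Q
N(g) = (-4 + g)/(6*g) (N(g) = (g - 4)/(g + (g + 4*g)) = (-4 + g)/(g + 5*g) = (-4 + g)/((6*g)) = (-4 + g)*(1/(6*g)) = (-4 + g)/(6*g))
((11 - 1*17) + N((4 + 5)*3))² = ((11 - 1*17) + (-4 + (4 + 5)*3)/(6*(((4 + 5)*3))))² = ((11 - 17) + (-4 + 9*3)/(6*((9*3))))² = (-6 + (⅙)*(-4 + 27)/27)² = (-6 + (⅙)*(1/27)*23)² = (-6 + 23/162)² = (-949/162)² = 900601/26244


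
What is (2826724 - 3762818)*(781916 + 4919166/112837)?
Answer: -82595294460724652/112837 ≈ -7.3199e+11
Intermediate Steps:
(2826724 - 3762818)*(781916 + 4919166/112837) = -936094*(781916 + 4919166*(1/112837)) = -936094*(781916 + 4919166/112837) = -936094*88233974858/112837 = -82595294460724652/112837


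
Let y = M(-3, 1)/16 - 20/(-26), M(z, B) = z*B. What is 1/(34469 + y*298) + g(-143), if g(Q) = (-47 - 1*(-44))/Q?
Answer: 10823287/515201115 ≈ 0.021008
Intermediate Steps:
M(z, B) = B*z
y = 121/208 (y = (1*(-3))/16 - 20/(-26) = -3*1/16 - 20*(-1/26) = -3/16 + 10/13 = 121/208 ≈ 0.58173)
g(Q) = -3/Q (g(Q) = (-47 + 44)/Q = -3/Q)
1/(34469 + y*298) + g(-143) = 1/(34469 + (121/208)*298) - 3/(-143) = 1/(34469 + 18029/104) - 3*(-1/143) = 1/(3602805/104) + 3/143 = 104/3602805 + 3/143 = 10823287/515201115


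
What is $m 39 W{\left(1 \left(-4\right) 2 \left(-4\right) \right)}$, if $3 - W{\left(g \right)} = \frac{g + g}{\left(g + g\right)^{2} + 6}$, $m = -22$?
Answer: $- \frac{5251818}{2051} \approx -2560.6$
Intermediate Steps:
$W{\left(g \right)} = 3 - \frac{2 g}{6 + 4 g^{2}}$ ($W{\left(g \right)} = 3 - \frac{g + g}{\left(g + g\right)^{2} + 6} = 3 - \frac{2 g}{\left(2 g\right)^{2} + 6} = 3 - \frac{2 g}{4 g^{2} + 6} = 3 - \frac{2 g}{6 + 4 g^{2}}$)
$m 39 W{\left(1 \left(-4\right) 2 \left(-4\right) \right)} = \left(-22\right) 39 \frac{9 - 1 \left(-4\right) 2 \left(-4\right) + 6 \left(1 \left(-4\right) 2 \left(-4\right)\right)^{2}}{3 + 2 \left(1 \left(-4\right) 2 \left(-4\right)\right)^{2}} = - 858 \frac{9 - \left(-4\right) 2 \left(-4\right) + 6 \left(\left(-4\right) 2 \left(-4\right)\right)^{2}}{3 + 2 \left(\left(-4\right) 2 \left(-4\right)\right)^{2}} = - 858 \frac{9 - \left(-8\right) \left(-4\right) + 6 \left(\left(-8\right) \left(-4\right)\right)^{2}}{3 + 2 \left(\left(-8\right) \left(-4\right)\right)^{2}} = - 858 \frac{9 - 32 + 6 \cdot 32^{2}}{3 + 2 \cdot 32^{2}} = - 858 \frac{9 - 32 + 6 \cdot 1024}{3 + 2 \cdot 1024} = - 858 \frac{9 - 32 + 6144}{3 + 2048} = - 858 \cdot \frac{1}{2051} \cdot 6121 = \left(-858\right) \frac{6121}{2051} = - \frac{5251818}{2051}$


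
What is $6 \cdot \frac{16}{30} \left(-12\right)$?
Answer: $- \frac{192}{5} \approx -38.4$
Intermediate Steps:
$6 \cdot \frac{16}{30} \left(-12\right) = 6 \cdot 16 \cdot \frac{1}{30} \left(-12\right) = 6 \cdot \frac{8}{15} \left(-12\right) = \frac{16}{5} \left(-12\right) = - \frac{192}{5}$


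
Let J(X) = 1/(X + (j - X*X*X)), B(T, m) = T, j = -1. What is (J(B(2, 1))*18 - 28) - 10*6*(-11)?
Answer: 4406/7 ≈ 629.43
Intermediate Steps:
J(X) = 1/(-1 + X - X³) (J(X) = 1/(X + (-1 - X*X*X)) = 1/(X + (-1 - X²*X)) = 1/(X + (-1 - X³)) = 1/(-1 + X - X³))
(J(B(2, 1))*18 - 28) - 10*6*(-11) = (-1/(1 + 2³ - 1*2)*18 - 28) - 10*6*(-11) = (-1/(1 + 8 - 2)*18 - 28) - 60*(-11) = (-1/7*18 - 28) + 660 = (-1*⅐*18 - 28) + 660 = (-⅐*18 - 28) + 660 = (-18/7 - 28) + 660 = -214/7 + 660 = 4406/7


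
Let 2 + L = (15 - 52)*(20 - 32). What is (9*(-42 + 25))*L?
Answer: -67626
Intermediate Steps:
L = 442 (L = -2 + (15 - 52)*(20 - 32) = -2 - 37*(-12) = -2 + 444 = 442)
(9*(-42 + 25))*L = (9*(-42 + 25))*442 = (9*(-17))*442 = -153*442 = -67626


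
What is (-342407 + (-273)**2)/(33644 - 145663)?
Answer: 267878/112019 ≈ 2.3914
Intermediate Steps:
(-342407 + (-273)**2)/(33644 - 145663) = (-342407 + 74529)/(-112019) = -267878*(-1/112019) = 267878/112019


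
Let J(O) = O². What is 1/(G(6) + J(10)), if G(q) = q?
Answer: 1/106 ≈ 0.0094340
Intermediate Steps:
1/(G(6) + J(10)) = 1/(6 + 10²) = 1/(6 + 100) = 1/106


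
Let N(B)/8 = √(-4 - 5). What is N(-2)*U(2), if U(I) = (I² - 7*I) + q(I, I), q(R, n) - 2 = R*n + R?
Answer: -48*I ≈ -48.0*I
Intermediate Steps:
q(R, n) = 2 + R + R*n (q(R, n) = 2 + (R*n + R) = 2 + (R + R*n) = 2 + R + R*n)
N(B) = 24*I (N(B) = 8*√(-4 - 5) = 8*√(-9) = 8*(3*I) = 24*I)
U(I) = 2 - 6*I + 2*I² (U(I) = (I² - 7*I) + (2 + I + I*I) = (I² - 7*I) + (2 + I + I²) = 2 - 6*I + 2*I²)
N(-2)*U(2) = (24*I)*(2 - 6*2 + 2*2²) = (24*I)*(2 - 12 + 2*4) = (24*I)*(2 - 12 + 8) = (24*I)*(-2) = -48*I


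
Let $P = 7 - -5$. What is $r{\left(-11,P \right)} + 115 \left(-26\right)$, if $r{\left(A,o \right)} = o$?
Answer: $-2978$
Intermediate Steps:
$P = 12$ ($P = 7 + 5 = 12$)
$r{\left(-11,P \right)} + 115 \left(-26\right) = 12 + 115 \left(-26\right) = 12 - 2990 = -2978$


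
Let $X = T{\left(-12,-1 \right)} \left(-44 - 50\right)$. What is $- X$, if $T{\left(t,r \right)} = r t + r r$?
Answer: $1222$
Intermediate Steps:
$T{\left(t,r \right)} = r^{2} + r t$ ($T{\left(t,r \right)} = r t + r^{2} = r^{2} + r t$)
$X = -1222$ ($X = - (-1 - 12) \left(-44 - 50\right) = \left(-1\right) \left(-13\right) \left(-94\right) = 13 \left(-94\right) = -1222$)
$- X = \left(-1\right) \left(-1222\right) = 1222$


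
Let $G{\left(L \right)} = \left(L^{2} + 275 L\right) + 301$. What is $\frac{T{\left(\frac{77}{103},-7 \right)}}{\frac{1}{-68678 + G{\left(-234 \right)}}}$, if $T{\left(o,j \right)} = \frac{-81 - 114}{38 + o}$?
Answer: $\frac{120465195}{307} \approx 3.924 \cdot 10^{5}$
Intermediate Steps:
$T{\left(o,j \right)} = - \frac{195}{38 + o}$
$G{\left(L \right)} = 301 + L^{2} + 275 L$
$\frac{T{\left(\frac{77}{103},-7 \right)}}{\frac{1}{-68678 + G{\left(-234 \right)}}} = \frac{\left(-195\right) \frac{1}{38 + \frac{77}{103}}}{\frac{1}{-68678 + \left(301 + \left(-234\right)^{2} + 275 \left(-234\right)\right)}} = \frac{\left(-195\right) \frac{1}{38 + 77 \cdot \frac{1}{103}}}{\frac{1}{-68678 + \left(301 + 54756 - 64350\right)}} = \frac{\left(-195\right) \frac{1}{38 + \frac{77}{103}}}{\frac{1}{-68678 - 9293}} = \frac{\left(-195\right) \frac{1}{\frac{3991}{103}}}{\frac{1}{-77971}} = \frac{\left(-195\right) \frac{103}{3991}}{- \frac{1}{77971}} = \left(- \frac{1545}{307}\right) \left(-77971\right) = \frac{120465195}{307}$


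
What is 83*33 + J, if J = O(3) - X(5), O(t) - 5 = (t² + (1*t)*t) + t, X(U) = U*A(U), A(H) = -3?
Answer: 2780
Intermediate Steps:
X(U) = -3*U (X(U) = U*(-3) = -3*U)
O(t) = 5 + t + 2*t² (O(t) = 5 + ((t² + (1*t)*t) + t) = 5 + ((t² + t*t) + t) = 5 + ((t² + t²) + t) = 5 + (2*t² + t) = 5 + (t + 2*t²) = 5 + t + 2*t²)
J = 41 (J = (5 + 3 + 2*3²) - (-3)*5 = (5 + 3 + 2*9) - 1*(-15) = (5 + 3 + 18) + 15 = 26 + 15 = 41)
83*33 + J = 83*33 + 41 = 2739 + 41 = 2780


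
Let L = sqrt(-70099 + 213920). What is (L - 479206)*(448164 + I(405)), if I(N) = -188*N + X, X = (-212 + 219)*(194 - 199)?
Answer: -178259360734 + 371989*sqrt(143821) ≈ -1.7812e+11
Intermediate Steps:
X = -35 (X = 7*(-5) = -35)
L = sqrt(143821) ≈ 379.24
I(N) = -35 - 188*N (I(N) = -188*N - 35 = -35 - 188*N)
(L - 479206)*(448164 + I(405)) = (sqrt(143821) - 479206)*(448164 + (-35 - 188*405)) = (-479206 + sqrt(143821))*(448164 + (-35 - 76140)) = (-479206 + sqrt(143821))*(448164 - 76175) = (-479206 + sqrt(143821))*371989 = -178259360734 + 371989*sqrt(143821)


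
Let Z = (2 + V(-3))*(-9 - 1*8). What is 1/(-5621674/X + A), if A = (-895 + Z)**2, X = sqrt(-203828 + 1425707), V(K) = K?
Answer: 235481742759/181521206980388387 + 2810837*sqrt(1221879)/363042413960776774 ≈ 1.3058e-6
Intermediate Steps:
X = sqrt(1221879) ≈ 1105.4
Z = 17 (Z = (2 - 3)*(-9 - 1*8) = -(-9 - 8) = -1*(-17) = 17)
A = 770884 (A = (-895 + 17)**2 = (-878)**2 = 770884)
1/(-5621674/X + A) = 1/(-5621674*sqrt(1221879)/1221879 + 770884) = 1/(770884 - 5621674*sqrt(1221879)/1221879)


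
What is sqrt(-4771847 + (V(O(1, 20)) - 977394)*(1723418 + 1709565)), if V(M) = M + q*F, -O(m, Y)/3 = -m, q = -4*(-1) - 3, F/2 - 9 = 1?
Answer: 2*I*sqrt(838825699885) ≈ 1.8317e+6*I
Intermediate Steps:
F = 20 (F = 18 + 2*1 = 18 + 2 = 20)
q = 1 (q = 4 - 3 = 1)
O(m, Y) = 3*m (O(m, Y) = -(-3)*m = 3*m)
V(M) = 20 + M (V(M) = M + 1*20 = M + 20 = 20 + M)
sqrt(-4771847 + (V(O(1, 20)) - 977394)*(1723418 + 1709565)) = sqrt(-4771847 + ((20 + 3*1) - 977394)*(1723418 + 1709565)) = sqrt(-4771847 + ((20 + 3) - 977394)*3432983) = sqrt(-4771847 + (23 - 977394)*3432983) = sqrt(-4771847 - 977371*3432983) = sqrt(-4771847 - 3355298027693) = sqrt(-3355302799540) = 2*I*sqrt(838825699885)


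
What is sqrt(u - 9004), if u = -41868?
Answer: 2*I*sqrt(12718) ≈ 225.55*I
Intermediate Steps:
sqrt(u - 9004) = sqrt(-41868 - 9004) = sqrt(-50872) = 2*I*sqrt(12718)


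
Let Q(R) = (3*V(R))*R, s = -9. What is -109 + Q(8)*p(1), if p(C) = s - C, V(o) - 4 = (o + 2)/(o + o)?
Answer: -1219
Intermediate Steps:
V(o) = 4 + (2 + o)/(2*o) (V(o) = 4 + (o + 2)/(o + o) = 4 + (2 + o)/((2*o)) = 4 + (2 + o)*(1/(2*o)) = 4 + (2 + o)/(2*o))
p(C) = -9 - C
Q(R) = R*(27/2 + 3/R) (Q(R) = (3*(9/2 + 1/R))*R = (27/2 + 3/R)*R = R*(27/2 + 3/R))
-109 + Q(8)*p(1) = -109 + (3 + (27/2)*8)*(-9 - 1*1) = -109 + (3 + 108)*(-9 - 1) = -109 + 111*(-10) = -109 - 1110 = -1219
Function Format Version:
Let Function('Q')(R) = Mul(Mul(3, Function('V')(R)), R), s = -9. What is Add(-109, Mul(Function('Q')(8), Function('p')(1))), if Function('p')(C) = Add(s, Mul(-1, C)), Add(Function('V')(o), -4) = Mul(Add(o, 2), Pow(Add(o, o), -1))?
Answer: -1219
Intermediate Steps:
Function('V')(o) = Add(4, Mul(Rational(1, 2), Pow(o, -1), Add(2, o))) (Function('V')(o) = Add(4, Mul(Add(o, 2), Pow(Add(o, o), -1))) = Add(4, Mul(Add(2, o), Pow(Mul(2, o), -1))) = Add(4, Mul(Add(2, o), Mul(Rational(1, 2), Pow(o, -1)))) = Add(4, Mul(Rational(1, 2), Pow(o, -1), Add(2, o))))
Function('p')(C) = Add(-9, Mul(-1, C))
Function('Q')(R) = Mul(R, Add(Rational(27, 2), Mul(3, Pow(R, -1)))) (Function('Q')(R) = Mul(Mul(3, Add(Rational(9, 2), Pow(R, -1))), R) = Mul(Add(Rational(27, 2), Mul(3, Pow(R, -1))), R) = Mul(R, Add(Rational(27, 2), Mul(3, Pow(R, -1)))))
Add(-109, Mul(Function('Q')(8), Function('p')(1))) = Add(-109, Mul(Add(3, Mul(Rational(27, 2), 8)), Add(-9, Mul(-1, 1)))) = Add(-109, Mul(Add(3, 108), Add(-9, -1))) = Add(-109, Mul(111, -10)) = Add(-109, -1110) = -1219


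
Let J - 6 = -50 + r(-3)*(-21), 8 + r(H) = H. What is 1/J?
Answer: 1/187 ≈ 0.0053476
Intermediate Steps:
r(H) = -8 + H
J = 187 (J = 6 + (-50 + (-8 - 3)*(-21)) = 6 + (-50 - 11*(-21)) = 6 + (-50 + 231) = 6 + 181 = 187)
1/J = 1/187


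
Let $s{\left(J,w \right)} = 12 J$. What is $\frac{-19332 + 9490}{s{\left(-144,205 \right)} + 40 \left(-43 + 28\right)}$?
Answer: $\frac{4921}{1164} \approx 4.2277$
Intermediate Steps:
$\frac{-19332 + 9490}{s{\left(-144,205 \right)} + 40 \left(-43 + 28\right)} = \frac{-19332 + 9490}{12 \left(-144\right) + 40 \left(-43 + 28\right)} = - \frac{9842}{-1728 + 40 \left(-15\right)} = - \frac{9842}{-1728 - 600} = - \frac{9842}{-2328} = \left(-9842\right) \left(- \frac{1}{2328}\right) = \frac{4921}{1164}$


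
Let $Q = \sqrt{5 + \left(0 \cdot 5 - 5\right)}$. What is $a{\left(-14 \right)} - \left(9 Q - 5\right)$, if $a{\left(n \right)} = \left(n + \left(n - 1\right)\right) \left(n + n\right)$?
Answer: $817$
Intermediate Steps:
$Q = 0$ ($Q = \sqrt{5 + \left(0 - 5\right)} = \sqrt{5 - 5} = \sqrt{0} = 0$)
$a{\left(n \right)} = 2 n \left(-1 + 2 n\right)$ ($a{\left(n \right)} = \left(n + \left(n - 1\right)\right) 2 n = \left(n + \left(-1 + n\right)\right) 2 n = \left(-1 + 2 n\right) 2 n = 2 n \left(-1 + 2 n\right)$)
$a{\left(-14 \right)} - \left(9 Q - 5\right) = 2 \left(-14\right) \left(-1 + 2 \left(-14\right)\right) - \left(9 \cdot 0 - 5\right) = 2 \left(-14\right) \left(-1 - 28\right) - \left(0 - 5\right) = 2 \left(-14\right) \left(-29\right) - -5 = 812 + 5 = 817$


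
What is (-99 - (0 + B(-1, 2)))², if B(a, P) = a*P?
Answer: 9409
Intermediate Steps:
B(a, P) = P*a
(-99 - (0 + B(-1, 2)))² = (-99 - (0 + 2*(-1)))² = (-99 - (0 - 2))² = (-99 - 1*(-2))² = (-99 + 2)² = (-97)² = 9409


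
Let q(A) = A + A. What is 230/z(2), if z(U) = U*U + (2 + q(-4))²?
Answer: 23/4 ≈ 5.7500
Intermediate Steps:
q(A) = 2*A
z(U) = 36 + U² (z(U) = U*U + (2 + 2*(-4))² = U² + (2 - 8)² = U² + (-6)² = U² + 36 = 36 + U²)
230/z(2) = 230/(36 + 2²) = 230/(36 + 4) = 230/40 = 230*(1/40) = 23/4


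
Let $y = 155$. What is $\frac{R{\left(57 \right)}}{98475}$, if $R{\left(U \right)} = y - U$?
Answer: $\frac{98}{98475} \approx 0.00099518$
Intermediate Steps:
$R{\left(U \right)} = 155 - U$
$\frac{R{\left(57 \right)}}{98475} = \frac{155 - 57}{98475} = \left(155 - 57\right) \frac{1}{98475} = 98 \cdot \frac{1}{98475} = \frac{98}{98475}$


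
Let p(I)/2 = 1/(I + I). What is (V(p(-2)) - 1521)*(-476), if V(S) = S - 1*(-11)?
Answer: 718998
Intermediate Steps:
p(I) = 1/I (p(I) = 2/(I + I) = 2/((2*I)) = 2*(1/(2*I)) = 1/I)
V(S) = 11 + S (V(S) = S + 11 = 11 + S)
(V(p(-2)) - 1521)*(-476) = ((11 + 1/(-2)) - 1521)*(-476) = ((11 - ½) - 1521)*(-476) = (21/2 - 1521)*(-476) = -3021/2*(-476) = 718998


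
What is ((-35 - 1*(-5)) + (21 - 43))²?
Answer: 2704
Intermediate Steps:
((-35 - 1*(-5)) + (21 - 43))² = ((-35 + 5) - 22)² = (-30 - 22)² = (-52)² = 2704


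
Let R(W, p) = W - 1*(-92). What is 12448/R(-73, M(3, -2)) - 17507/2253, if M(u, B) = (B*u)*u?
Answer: 27712711/42807 ≈ 647.39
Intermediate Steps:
M(u, B) = B*u²
R(W, p) = 92 + W (R(W, p) = W + 92 = 92 + W)
12448/R(-73, M(3, -2)) - 17507/2253 = 12448/(92 - 73) - 17507/2253 = 12448/19 - 17507*1/2253 = 12448*(1/19) - 17507/2253 = 12448/19 - 17507/2253 = 27712711/42807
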